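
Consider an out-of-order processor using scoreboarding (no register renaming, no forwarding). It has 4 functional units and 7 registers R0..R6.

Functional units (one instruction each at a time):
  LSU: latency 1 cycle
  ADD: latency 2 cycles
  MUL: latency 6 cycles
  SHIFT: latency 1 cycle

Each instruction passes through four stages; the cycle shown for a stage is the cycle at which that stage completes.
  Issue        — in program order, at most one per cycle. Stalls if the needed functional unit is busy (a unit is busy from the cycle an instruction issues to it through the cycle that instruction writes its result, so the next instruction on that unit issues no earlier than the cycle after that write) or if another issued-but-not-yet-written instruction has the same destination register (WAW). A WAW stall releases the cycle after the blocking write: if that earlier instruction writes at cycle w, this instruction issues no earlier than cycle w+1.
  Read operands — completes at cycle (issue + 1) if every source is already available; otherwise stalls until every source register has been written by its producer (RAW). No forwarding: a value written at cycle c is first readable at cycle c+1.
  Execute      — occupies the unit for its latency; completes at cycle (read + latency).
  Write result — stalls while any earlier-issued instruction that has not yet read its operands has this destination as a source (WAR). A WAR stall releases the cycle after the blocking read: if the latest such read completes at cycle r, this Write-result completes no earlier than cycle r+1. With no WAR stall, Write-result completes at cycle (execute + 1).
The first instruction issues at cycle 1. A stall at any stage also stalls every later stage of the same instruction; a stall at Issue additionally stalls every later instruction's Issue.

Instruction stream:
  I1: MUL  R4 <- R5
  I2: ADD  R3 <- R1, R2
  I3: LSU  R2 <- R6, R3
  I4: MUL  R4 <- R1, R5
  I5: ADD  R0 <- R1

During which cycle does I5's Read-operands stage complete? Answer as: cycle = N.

cycle = 12

c1: I1→MUL
c2: I1 RO; I2→ADD
c3: I2 RO; I3→LSU
c5: I2 EX
c6: I2 WR R3
c7: I3 RO
c8: I1 EX; I3 EX
c9: I1 WR R4; I3 WR R2
c10: I4→MUL
c11: I4 RO; I5→ADD
c12: I5 RO
c14: I5 EX
c15: I5 WR R0
c17: I4 EX
c18: I4 WR R4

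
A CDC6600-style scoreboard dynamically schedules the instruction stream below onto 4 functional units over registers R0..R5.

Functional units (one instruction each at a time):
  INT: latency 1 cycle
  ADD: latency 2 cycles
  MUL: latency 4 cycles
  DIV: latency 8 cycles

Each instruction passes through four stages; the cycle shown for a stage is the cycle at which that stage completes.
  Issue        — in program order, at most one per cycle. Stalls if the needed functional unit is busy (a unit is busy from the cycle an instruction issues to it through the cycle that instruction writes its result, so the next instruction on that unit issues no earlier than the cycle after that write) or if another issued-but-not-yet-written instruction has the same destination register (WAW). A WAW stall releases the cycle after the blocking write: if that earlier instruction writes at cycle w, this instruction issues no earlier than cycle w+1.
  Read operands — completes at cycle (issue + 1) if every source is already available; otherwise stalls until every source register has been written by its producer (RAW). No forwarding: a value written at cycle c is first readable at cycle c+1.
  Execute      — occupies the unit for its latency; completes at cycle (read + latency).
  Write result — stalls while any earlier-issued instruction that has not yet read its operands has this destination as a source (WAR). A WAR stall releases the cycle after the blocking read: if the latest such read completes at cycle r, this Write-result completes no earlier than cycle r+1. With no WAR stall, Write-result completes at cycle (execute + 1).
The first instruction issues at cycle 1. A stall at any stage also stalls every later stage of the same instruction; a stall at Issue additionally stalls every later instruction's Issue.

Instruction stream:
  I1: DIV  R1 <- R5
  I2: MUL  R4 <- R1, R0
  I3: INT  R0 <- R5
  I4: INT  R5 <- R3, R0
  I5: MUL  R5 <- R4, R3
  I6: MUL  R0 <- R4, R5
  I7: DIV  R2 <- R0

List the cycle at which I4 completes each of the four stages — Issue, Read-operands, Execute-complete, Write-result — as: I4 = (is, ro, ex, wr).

I4 = (14, 15, 16, 17)

[I1] 1/2/10/11
[I2] 2/12/16/17  (RAW R1: wait I1 write@11)
[I3] 3/4/5/13  (WAR R0: wait I2 read@12)
[I4] 14/15/16/17  (struct: INT busy until I3 writes@13)
[I5] 18/19/23/24  (WAW R5: wait I4 write@17)
[I6] 25/26/30/31  (struct: MUL busy until I5 writes@24)
[I7] 26/32/40/41  (RAW R0: wait I6 write@31)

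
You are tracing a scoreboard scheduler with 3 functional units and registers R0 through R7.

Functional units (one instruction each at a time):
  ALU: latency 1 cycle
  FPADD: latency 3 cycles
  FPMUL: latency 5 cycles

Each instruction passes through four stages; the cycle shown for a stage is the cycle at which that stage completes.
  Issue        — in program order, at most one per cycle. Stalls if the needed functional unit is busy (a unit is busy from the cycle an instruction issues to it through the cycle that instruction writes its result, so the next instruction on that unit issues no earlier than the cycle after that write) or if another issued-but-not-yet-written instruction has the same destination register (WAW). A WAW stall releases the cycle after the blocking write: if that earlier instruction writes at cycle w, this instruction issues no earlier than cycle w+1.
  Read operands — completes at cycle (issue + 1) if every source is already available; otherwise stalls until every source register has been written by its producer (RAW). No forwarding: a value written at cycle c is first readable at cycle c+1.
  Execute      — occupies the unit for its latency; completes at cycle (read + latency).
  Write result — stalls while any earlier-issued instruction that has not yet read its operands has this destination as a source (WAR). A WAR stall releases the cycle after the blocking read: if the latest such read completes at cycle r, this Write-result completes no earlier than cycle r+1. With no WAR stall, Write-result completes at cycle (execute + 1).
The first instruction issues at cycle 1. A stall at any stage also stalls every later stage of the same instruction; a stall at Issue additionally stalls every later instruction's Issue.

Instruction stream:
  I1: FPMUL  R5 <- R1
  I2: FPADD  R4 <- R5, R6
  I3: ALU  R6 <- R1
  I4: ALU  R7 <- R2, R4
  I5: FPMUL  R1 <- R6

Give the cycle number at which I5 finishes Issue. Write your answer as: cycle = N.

cycle = 12

I1: IS=1 RO=2 EX=7 WR=8
I2: IS=2 RO=9 EX=12 WR=13  [RAW R5: wait I1 write@8]
I3: IS=3 RO=4 EX=5 WR=10  [WAR R6: wait I2 read@9]
I4: IS=11 RO=14 EX=15 WR=16  [struct: ALU busy until I3 writes@10; RAW R4: wait I2 write@13]
I5: IS=12 RO=13 EX=18 WR=19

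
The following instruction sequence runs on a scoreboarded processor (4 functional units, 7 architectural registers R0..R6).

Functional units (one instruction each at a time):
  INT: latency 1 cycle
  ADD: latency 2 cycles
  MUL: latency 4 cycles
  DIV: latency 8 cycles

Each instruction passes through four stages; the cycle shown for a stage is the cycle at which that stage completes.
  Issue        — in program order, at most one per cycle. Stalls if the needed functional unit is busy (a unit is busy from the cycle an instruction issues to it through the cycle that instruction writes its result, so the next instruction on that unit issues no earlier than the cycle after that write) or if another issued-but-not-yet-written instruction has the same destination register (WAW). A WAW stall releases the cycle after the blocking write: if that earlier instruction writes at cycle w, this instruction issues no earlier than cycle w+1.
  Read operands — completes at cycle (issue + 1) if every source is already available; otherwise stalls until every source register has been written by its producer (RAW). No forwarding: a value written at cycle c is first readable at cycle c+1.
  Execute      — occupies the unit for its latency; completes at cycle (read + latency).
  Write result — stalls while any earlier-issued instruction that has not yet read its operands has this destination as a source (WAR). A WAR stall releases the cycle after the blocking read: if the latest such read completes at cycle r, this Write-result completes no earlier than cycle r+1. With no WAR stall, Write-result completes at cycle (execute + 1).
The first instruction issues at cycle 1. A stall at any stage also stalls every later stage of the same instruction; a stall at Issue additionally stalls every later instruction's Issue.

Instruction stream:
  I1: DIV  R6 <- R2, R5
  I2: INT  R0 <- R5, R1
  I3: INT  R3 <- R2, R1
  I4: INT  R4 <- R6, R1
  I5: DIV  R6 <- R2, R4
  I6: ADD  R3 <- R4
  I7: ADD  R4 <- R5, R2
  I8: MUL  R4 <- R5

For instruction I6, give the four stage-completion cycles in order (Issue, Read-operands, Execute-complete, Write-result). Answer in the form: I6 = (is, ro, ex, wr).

I6 = (13, 15, 17, 18)

[I1] 1/2/10/11
[I2] 2/3/4/5
[I3] 6/7/8/9  (struct: INT busy until I2 writes@5)
[I4] 10/12/13/14  (struct: INT busy until I3 writes@9; RAW R6: wait I1 write@11)
[I5] 12/15/23/24  (struct: DIV busy until I1 writes@11; RAW R4: wait I4 write@14)
[I6] 13/15/17/18  (RAW R4: wait I4 write@14)
[I7] 19/20/22/23  (struct: ADD busy until I6 writes@18)
[I8] 24/25/29/30  (WAW R4: wait I7 write@23)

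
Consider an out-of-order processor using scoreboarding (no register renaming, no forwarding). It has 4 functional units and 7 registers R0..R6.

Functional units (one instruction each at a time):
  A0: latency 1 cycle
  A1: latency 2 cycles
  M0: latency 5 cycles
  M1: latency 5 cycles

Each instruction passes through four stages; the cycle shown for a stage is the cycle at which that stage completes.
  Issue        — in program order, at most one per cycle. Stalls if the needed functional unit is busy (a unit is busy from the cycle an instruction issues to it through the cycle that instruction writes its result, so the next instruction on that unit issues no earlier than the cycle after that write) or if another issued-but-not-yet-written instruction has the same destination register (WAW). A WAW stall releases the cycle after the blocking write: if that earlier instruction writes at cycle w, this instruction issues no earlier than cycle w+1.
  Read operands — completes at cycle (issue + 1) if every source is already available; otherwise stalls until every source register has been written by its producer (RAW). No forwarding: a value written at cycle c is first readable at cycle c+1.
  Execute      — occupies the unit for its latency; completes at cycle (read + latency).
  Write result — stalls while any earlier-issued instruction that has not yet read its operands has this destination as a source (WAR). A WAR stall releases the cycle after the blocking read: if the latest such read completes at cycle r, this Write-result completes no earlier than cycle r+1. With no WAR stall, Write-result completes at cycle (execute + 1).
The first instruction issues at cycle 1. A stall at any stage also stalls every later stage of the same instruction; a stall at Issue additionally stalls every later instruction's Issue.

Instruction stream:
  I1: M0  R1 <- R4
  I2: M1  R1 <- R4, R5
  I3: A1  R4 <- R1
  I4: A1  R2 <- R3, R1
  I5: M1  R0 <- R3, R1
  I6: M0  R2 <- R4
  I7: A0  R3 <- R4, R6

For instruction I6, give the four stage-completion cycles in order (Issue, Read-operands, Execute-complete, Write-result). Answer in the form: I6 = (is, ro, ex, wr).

I6 = (26, 27, 32, 33)

c1: I1 issues→M0
c2: I1 reads
c7: I1 exec-done
c8: I1 writes R1
c9: I2 issues→M1
c10: I2 reads; I3 issues→A1
c15: I2 exec-done
c16: I2 writes R1
c17: I3 reads
c19: I3 exec-done
c20: I3 writes R4
c21: I4 issues→A1
c22: I4 reads; I5 issues→M1
c23: I5 reads
c24: I4 exec-done
c25: I4 writes R2
c26: I6 issues→M0
c27: I6 reads; I7 issues→A0
c28: I5 exec-done; I7 reads
c29: I5 writes R0; I7 exec-done
c30: I7 writes R3
c32: I6 exec-done
c33: I6 writes R2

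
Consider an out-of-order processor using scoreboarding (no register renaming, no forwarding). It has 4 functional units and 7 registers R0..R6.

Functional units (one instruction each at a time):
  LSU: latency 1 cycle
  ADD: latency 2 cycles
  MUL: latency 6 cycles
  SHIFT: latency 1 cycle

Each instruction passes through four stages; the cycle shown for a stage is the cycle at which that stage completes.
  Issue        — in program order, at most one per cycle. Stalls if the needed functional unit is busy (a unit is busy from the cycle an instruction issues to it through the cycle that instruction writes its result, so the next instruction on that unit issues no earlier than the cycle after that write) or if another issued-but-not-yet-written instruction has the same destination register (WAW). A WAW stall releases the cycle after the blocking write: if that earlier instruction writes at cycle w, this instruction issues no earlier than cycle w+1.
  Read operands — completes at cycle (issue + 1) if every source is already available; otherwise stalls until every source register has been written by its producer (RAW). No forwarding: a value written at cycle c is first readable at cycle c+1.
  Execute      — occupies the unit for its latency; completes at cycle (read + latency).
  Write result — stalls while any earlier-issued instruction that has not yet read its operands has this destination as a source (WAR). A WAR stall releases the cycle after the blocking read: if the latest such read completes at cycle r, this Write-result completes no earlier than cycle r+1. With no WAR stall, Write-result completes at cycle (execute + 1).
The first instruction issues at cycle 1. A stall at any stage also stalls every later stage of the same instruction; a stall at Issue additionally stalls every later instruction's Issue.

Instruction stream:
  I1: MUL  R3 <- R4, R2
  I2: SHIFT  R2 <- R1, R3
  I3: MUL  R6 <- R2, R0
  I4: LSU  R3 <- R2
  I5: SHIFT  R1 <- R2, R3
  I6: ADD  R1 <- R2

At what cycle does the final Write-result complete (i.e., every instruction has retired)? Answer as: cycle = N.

cycle = 23

  I1 | 1 | 2 | 8 | 9
  I2 | 2 | 10 | 11 | 12   RAW R3: wait I1 write@9
  I3 | 10 | 13 | 19 | 20   struct: MUL busy until I1 writes@9 · RAW R2: wait I2 write@12
  I4 | 11 | 13 | 14 | 15   RAW R2: wait I2 write@12
  I5 | 13 | 16 | 17 | 18   struct: SHIFT busy until I2 writes@12 · RAW R3: wait I4 write@15
  I6 | 19 | 20 | 22 | 23   WAW R1: wait I5 write@18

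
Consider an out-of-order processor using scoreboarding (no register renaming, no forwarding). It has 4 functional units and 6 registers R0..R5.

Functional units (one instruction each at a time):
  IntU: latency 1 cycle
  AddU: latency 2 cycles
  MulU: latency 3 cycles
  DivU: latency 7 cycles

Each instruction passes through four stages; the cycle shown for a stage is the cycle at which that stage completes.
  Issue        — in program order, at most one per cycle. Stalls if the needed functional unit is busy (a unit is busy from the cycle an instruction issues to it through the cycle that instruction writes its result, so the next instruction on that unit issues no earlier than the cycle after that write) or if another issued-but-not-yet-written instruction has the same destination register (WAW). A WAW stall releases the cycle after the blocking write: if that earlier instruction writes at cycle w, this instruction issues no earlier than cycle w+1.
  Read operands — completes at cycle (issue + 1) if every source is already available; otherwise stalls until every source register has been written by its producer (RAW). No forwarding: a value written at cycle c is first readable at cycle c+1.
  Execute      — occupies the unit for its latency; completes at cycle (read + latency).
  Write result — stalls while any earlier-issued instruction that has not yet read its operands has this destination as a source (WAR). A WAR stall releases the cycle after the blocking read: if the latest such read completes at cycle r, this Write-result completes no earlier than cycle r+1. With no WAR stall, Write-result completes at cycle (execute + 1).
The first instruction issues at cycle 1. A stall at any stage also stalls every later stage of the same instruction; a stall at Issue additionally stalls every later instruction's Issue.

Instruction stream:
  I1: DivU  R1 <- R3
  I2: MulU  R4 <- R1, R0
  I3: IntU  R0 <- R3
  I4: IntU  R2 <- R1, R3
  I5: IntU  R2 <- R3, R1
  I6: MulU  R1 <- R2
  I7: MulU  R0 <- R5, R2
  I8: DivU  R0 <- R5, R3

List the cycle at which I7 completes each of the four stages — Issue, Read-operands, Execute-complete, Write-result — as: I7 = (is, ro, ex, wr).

1) issue 1, read 2, done 9, write 10
2) issue 2, read 11, done 14, write 15  <RAW R1: wait I1 write@10>
3) issue 3, read 4, done 5, write 12  <WAR R0: wait I2 read@11>
4) issue 13, read 14, done 15, write 16  <struct: IntU busy until I3 writes@12>
5) issue 17, read 18, done 19, write 20  <struct: IntU busy until I4 writes@16>
6) issue 18, read 21, done 24, write 25  <RAW R2: wait I5 write@20>
7) issue 26, read 27, done 30, write 31  <struct: MulU busy until I6 writes@25>
8) issue 32, read 33, done 40, write 41  <WAW R0: wait I7 write@31>

I7 = (26, 27, 30, 31)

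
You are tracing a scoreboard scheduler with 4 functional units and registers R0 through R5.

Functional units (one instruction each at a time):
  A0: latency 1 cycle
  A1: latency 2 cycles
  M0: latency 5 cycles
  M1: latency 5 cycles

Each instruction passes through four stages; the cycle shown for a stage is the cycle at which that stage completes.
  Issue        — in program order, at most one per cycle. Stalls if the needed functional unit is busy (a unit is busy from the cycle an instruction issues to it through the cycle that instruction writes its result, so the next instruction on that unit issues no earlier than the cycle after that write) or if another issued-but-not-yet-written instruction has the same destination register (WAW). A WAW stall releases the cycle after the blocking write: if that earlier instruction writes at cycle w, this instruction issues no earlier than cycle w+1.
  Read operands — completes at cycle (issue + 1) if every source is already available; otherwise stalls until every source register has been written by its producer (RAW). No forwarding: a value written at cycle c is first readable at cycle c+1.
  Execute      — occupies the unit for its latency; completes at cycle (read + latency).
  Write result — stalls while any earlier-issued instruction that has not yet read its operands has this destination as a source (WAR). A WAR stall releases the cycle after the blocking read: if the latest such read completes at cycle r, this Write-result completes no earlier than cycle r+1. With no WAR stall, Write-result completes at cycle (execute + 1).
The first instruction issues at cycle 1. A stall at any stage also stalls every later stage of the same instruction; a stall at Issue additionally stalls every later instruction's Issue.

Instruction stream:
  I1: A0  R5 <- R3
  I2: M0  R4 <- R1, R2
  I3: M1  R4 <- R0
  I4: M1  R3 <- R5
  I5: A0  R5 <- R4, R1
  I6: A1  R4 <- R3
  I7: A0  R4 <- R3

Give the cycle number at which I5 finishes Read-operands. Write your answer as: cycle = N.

cycle = 20

t=1  issue I1 (A0)
t=2  I1 read-ops | issue I2 (M0)
t=3  I1 finished on A0 | I2 read-ops
t=4  I1→R5
t=8  I2 finished on M0
t=9  I2→R4
t=10  issue I3 (M1)
t=11  I3 read-ops
t=16  I3 finished on M1
t=17  I3→R4
t=18  issue I4 (M1)
t=19  I4 read-ops | issue I5 (A0)
t=20  I5 read-ops | issue I6 (A1)
t=21  I5 finished on A0
t=22  I5→R5
t=24  I4 finished on M1
t=25  I4→R3
t=26  I6 read-ops
t=28  I6 finished on A1
t=29  I6→R4
t=30  issue I7 (A0)
t=31  I7 read-ops
t=32  I7 finished on A0
t=33  I7→R4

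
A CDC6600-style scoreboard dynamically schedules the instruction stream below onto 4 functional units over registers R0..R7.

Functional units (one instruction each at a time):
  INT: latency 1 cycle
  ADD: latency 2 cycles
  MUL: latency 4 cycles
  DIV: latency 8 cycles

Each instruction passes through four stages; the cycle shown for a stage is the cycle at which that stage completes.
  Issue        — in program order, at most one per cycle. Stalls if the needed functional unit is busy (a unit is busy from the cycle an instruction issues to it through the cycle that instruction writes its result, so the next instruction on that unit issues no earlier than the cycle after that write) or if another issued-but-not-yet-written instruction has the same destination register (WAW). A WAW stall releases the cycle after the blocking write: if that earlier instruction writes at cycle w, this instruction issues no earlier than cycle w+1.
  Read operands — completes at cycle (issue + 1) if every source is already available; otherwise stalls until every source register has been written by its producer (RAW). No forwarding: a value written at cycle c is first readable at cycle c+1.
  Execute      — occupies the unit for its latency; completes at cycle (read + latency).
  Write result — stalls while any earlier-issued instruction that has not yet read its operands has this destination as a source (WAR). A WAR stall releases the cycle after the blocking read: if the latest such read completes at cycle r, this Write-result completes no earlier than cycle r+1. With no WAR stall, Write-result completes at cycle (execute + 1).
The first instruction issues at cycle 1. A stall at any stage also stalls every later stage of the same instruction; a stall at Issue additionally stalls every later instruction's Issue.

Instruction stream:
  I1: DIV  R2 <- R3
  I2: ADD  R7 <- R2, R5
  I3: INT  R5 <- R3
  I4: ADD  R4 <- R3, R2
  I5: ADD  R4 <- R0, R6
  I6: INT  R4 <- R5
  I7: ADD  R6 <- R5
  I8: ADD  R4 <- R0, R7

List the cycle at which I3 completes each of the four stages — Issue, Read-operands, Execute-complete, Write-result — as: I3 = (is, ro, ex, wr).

I1 -> (1, 2, 10, 11)
I2 -> (2, 12, 14, 15)  // RAW R2: wait I1 write@11
I3 -> (3, 4, 5, 13)  // WAR R5: wait I2 read@12
I4 -> (16, 17, 19, 20)  // struct: ADD busy until I2 writes@15
I5 -> (21, 22, 24, 25)  // struct: ADD busy until I4 writes@20
I6 -> (26, 27, 28, 29)  // WAW R4: wait I5 write@25
I7 -> (27, 28, 30, 31)
I8 -> (32, 33, 35, 36)  // struct: ADD busy until I7 writes@31

I3 = (3, 4, 5, 13)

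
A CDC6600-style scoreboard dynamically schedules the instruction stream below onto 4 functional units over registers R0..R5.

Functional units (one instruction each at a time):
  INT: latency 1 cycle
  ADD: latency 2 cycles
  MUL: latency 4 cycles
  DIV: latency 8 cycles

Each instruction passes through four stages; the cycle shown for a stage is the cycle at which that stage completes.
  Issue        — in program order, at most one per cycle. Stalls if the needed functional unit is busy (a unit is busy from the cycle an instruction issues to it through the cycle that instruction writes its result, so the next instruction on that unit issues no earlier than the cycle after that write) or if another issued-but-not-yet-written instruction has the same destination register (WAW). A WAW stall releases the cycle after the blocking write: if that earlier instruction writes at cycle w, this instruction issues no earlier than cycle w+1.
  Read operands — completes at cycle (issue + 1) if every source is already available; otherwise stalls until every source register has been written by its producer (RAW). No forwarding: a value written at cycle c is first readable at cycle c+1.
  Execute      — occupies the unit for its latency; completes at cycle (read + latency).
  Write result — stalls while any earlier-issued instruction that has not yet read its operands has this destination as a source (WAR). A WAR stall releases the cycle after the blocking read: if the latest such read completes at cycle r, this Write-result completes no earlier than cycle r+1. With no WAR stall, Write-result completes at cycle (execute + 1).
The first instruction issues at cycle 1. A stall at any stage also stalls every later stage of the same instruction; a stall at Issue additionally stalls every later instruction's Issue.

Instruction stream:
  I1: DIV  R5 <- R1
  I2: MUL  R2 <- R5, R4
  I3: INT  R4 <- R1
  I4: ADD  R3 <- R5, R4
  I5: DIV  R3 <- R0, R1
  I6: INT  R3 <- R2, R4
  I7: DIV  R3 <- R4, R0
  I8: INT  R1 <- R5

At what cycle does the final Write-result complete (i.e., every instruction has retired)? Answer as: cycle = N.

  I1 | 1 | 2 | 10 | 11
  I2 | 2 | 12 | 16 | 17   RAW R5: wait I1 write@11
  I3 | 3 | 4 | 5 | 13   WAR R4: wait I2 read@12
  I4 | 4 | 14 | 16 | 17   RAW R4: wait I3 write@13
  I5 | 18 | 19 | 27 | 28   WAW R3: wait I4 write@17
  I6 | 29 | 30 | 31 | 32   WAW R3: wait I5 write@28
  I7 | 33 | 34 | 42 | 43   WAW R3: wait I6 write@32
  I8 | 34 | 35 | 36 | 37

cycle = 43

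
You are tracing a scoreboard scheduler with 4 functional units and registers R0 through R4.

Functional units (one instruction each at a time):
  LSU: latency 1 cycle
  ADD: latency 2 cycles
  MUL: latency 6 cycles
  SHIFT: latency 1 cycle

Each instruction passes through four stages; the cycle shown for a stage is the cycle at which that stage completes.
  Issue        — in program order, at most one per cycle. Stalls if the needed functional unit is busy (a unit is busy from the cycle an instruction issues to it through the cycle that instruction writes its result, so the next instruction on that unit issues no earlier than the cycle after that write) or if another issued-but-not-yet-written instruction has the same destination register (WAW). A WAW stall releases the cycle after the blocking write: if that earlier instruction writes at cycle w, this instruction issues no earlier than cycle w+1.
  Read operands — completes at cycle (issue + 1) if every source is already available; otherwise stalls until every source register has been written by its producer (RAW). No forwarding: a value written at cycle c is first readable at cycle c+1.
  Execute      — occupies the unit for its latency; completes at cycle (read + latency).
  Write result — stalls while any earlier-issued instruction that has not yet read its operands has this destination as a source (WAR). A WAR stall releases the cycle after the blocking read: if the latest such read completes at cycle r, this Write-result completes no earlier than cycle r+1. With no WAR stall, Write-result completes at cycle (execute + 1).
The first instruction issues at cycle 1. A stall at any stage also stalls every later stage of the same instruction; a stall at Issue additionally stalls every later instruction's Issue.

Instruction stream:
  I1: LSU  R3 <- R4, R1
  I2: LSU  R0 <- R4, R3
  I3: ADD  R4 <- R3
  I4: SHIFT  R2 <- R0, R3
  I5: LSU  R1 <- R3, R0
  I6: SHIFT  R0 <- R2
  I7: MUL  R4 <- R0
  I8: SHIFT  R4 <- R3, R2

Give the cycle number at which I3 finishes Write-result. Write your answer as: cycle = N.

cycle = 10

I1 -> (1, 2, 3, 4)
I2 -> (5, 6, 7, 8)  // struct: LSU busy until I1 writes@4
I3 -> (6, 7, 9, 10)
I4 -> (7, 9, 10, 11)  // RAW R0: wait I2 write@8
I5 -> (9, 10, 11, 12)  // struct: LSU busy until I2 writes@8
I6 -> (12, 13, 14, 15)  // struct: SHIFT busy until I4 writes@11
I7 -> (13, 16, 22, 23)  // RAW R0: wait I6 write@15
I8 -> (24, 25, 26, 27)  // WAW R4: wait I7 write@23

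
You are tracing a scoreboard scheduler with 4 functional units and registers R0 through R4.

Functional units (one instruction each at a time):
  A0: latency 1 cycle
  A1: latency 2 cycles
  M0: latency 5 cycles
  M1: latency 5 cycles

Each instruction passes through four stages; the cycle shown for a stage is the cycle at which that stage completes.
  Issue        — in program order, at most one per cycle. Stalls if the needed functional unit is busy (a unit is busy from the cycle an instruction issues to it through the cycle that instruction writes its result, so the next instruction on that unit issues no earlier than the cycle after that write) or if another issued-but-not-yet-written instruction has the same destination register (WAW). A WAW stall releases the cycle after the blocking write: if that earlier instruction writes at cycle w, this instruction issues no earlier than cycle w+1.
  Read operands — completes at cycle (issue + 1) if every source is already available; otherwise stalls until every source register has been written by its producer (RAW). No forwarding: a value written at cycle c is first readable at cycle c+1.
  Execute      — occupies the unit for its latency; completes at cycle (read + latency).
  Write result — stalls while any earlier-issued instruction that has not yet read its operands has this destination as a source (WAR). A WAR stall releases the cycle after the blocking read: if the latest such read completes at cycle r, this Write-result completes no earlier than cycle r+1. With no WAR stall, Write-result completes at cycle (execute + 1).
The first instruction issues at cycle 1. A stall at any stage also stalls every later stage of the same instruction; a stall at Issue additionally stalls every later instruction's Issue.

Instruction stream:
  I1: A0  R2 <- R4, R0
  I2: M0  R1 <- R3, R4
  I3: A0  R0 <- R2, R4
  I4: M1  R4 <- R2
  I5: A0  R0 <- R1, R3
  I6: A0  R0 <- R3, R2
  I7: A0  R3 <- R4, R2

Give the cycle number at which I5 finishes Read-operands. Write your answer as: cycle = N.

t=1  I1→A0
t=2  I1 RO · I2→M0
t=3  I1 EX · I2 RO
t=4  I1 WR R2
t=5  I3→A0
t=6  I3 RO · I4→M1
t=7  I3 EX · I4 RO
t=8  I2 EX · I3 WR R0
t=9  I2 WR R1 · I5→A0
t=10  I5 RO
t=11  I5 EX
t=12  I4 EX · I5 WR R0
t=13  I4 WR R4 · I6→A0
t=14  I6 RO
t=15  I6 EX
t=16  I6 WR R0
t=17  I7→A0
t=18  I7 RO
t=19  I7 EX
t=20  I7 WR R3

cycle = 10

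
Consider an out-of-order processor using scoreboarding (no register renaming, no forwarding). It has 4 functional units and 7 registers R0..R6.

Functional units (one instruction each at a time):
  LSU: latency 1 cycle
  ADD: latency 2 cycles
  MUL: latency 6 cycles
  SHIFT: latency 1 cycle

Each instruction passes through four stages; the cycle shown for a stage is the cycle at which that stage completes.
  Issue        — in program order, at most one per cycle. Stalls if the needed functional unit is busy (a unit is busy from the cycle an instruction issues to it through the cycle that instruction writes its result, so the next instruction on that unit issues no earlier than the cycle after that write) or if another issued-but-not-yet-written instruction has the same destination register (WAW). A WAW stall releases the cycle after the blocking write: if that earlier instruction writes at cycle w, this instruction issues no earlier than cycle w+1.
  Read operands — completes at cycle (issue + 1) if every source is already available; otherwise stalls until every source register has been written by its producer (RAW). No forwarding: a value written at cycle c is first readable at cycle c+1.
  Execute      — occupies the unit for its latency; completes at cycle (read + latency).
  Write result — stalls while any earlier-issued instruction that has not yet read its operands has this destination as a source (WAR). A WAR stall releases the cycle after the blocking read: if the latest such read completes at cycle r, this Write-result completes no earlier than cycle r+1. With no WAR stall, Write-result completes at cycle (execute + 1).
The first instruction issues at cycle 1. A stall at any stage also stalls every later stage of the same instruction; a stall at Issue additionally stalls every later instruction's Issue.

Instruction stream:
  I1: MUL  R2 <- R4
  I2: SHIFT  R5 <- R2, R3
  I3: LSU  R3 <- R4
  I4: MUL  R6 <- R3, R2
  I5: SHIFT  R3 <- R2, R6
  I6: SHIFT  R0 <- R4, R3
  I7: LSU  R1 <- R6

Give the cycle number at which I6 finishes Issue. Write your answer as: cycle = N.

cycle = 23

[I1] 1/2/8/9
[I2] 2/10/11/12  (RAW R2: wait I1 write@9)
[I3] 3/4/5/11  (WAR R3: wait I2 read@10)
[I4] 10/12/18/19  (struct: MUL busy until I1 writes@9; RAW R3: wait I3 write@11)
[I5] 13/20/21/22  (struct: SHIFT busy until I2 writes@12; RAW R6: wait I4 write@19)
[I6] 23/24/25/26  (struct: SHIFT busy until I5 writes@22)
[I7] 24/25/26/27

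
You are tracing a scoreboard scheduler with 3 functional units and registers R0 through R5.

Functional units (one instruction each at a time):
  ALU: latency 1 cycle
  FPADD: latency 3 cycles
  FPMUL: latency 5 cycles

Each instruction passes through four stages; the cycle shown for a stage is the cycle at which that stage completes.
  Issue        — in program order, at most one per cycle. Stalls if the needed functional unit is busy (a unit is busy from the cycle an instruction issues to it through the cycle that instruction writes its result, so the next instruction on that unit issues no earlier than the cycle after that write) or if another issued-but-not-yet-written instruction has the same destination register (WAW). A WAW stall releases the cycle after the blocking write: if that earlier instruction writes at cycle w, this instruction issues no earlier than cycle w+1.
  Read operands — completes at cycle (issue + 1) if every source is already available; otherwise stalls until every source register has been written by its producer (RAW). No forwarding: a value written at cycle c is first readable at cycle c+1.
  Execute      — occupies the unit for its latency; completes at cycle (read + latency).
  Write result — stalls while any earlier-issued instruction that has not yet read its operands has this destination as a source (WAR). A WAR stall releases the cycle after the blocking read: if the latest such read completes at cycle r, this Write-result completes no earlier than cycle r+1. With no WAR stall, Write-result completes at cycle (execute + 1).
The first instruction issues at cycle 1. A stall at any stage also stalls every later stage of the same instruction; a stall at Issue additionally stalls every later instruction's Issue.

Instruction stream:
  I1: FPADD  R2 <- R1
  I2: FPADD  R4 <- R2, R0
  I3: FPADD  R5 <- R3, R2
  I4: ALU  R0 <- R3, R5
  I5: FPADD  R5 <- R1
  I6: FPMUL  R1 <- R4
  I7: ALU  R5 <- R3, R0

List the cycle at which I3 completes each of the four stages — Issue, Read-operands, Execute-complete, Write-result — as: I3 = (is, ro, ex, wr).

I3 = (13, 14, 17, 18)

I1 -> (1, 2, 5, 6)
I2 -> (7, 8, 11, 12)  // struct: FPADD busy until I1 writes@6
I3 -> (13, 14, 17, 18)  // struct: FPADD busy until I2 writes@12
I4 -> (14, 19, 20, 21)  // RAW R5: wait I3 write@18
I5 -> (19, 20, 23, 24)  // struct: FPADD busy until I3 writes@18
I6 -> (20, 21, 26, 27)
I7 -> (25, 26, 27, 28)  // WAW R5: wait I5 write@24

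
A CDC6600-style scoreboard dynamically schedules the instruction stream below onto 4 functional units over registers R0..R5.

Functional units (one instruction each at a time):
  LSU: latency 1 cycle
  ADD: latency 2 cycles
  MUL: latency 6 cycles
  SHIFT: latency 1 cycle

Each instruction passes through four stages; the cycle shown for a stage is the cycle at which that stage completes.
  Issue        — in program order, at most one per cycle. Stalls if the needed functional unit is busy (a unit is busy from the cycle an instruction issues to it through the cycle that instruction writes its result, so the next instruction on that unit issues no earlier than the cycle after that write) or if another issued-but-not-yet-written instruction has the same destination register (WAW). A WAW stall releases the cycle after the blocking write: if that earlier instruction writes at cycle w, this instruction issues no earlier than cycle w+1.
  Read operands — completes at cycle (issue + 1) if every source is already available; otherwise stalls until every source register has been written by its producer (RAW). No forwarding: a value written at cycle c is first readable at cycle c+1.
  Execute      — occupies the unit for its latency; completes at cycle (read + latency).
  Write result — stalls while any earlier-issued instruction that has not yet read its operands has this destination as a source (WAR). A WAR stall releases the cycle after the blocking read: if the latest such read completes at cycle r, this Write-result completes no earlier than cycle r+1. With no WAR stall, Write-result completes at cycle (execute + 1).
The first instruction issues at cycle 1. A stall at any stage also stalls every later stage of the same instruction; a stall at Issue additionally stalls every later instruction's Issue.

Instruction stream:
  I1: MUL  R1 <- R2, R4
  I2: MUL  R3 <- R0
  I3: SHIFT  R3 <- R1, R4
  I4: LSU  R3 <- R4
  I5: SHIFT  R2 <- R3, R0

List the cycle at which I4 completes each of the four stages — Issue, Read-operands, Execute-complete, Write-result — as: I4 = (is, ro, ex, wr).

I1 -> (1, 2, 8, 9)
I2 -> (10, 11, 17, 18)  // struct: MUL busy until I1 writes@9
I3 -> (19, 20, 21, 22)  // WAW R3: wait I2 write@18
I4 -> (23, 24, 25, 26)  // WAW R3: wait I3 write@22
I5 -> (24, 27, 28, 29)  // RAW R3: wait I4 write@26

I4 = (23, 24, 25, 26)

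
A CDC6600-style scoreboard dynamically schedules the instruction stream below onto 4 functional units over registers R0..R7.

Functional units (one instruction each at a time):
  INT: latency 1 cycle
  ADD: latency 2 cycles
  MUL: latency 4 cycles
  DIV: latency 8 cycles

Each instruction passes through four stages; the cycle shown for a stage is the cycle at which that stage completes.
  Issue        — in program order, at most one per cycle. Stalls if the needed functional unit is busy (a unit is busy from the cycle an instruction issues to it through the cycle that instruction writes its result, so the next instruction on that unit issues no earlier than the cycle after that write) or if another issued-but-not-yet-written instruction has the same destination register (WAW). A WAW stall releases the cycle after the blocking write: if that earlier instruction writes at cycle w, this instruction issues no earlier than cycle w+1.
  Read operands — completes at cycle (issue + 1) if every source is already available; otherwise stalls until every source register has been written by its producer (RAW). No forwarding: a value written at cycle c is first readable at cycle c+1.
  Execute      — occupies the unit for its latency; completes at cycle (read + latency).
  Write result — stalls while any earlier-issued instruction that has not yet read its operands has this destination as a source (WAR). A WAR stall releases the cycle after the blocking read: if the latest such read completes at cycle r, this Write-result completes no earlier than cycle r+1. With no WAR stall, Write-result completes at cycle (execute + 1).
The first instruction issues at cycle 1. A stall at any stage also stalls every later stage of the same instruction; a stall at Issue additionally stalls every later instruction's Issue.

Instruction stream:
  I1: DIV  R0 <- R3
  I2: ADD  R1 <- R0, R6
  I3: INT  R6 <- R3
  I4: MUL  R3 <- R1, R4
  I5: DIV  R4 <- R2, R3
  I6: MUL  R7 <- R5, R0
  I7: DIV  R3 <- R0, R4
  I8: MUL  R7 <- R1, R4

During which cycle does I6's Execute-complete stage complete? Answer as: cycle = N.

cycle = 27

1) issue 1, read 2, done 10, write 11
2) issue 2, read 12, done 14, write 15  <RAW R0: wait I1 write@11>
3) issue 3, read 4, done 5, write 13  <WAR R6: wait I2 read@12>
4) issue 4, read 16, done 20, write 21  <RAW R1: wait I2 write@15>
5) issue 12, read 22, done 30, write 31  <struct: DIV busy until I1 writes@11 / RAW R3: wait I4 write@21>
6) issue 22, read 23, done 27, write 28  <struct: MUL busy until I4 writes@21>
7) issue 32, read 33, done 41, write 42  <struct: DIV busy until I5 writes@31>
8) issue 33, read 34, done 38, write 39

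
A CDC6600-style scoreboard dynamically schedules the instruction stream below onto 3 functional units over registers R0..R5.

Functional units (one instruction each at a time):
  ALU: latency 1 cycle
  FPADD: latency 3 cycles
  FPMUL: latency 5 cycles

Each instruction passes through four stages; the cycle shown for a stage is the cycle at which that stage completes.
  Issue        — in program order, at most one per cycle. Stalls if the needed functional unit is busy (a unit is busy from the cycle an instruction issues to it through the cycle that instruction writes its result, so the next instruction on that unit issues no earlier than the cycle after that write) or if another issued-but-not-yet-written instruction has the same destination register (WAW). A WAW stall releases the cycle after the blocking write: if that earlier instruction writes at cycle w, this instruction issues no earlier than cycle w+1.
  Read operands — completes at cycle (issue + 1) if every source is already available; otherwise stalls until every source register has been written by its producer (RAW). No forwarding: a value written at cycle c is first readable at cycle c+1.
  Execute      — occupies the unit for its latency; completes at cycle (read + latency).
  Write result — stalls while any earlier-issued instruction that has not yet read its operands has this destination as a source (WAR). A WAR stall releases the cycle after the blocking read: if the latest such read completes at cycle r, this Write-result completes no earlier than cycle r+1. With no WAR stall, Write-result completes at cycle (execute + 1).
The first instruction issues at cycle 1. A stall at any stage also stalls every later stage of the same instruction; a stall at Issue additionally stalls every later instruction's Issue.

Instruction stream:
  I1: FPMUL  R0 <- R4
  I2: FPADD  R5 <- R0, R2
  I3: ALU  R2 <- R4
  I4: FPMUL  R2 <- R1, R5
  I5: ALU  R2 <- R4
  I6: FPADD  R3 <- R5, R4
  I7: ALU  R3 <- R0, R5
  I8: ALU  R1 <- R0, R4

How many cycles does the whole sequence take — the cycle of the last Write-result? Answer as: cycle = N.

cycle = 35

t=1  issue I1 (FPMUL)
t=2  I1 read-ops · issue I2 (FPADD)
t=3  issue I3 (ALU)
t=4  I3 read-ops
t=5  I3 finished on ALU
t=7  I1 finished on FPMUL
t=8  I1→R0
t=9  I2 read-ops
t=10  I3→R2
t=11  issue I4 (FPMUL)
t=12  I2 finished on FPADD
t=13  I2→R5
t=14  I4 read-ops
t=19  I4 finished on FPMUL
t=20  I4→R2
t=21  issue I5 (ALU)
t=22  I5 read-ops · issue I6 (FPADD)
t=23  I5 finished on ALU · I6 read-ops
t=24  I5→R2
t=26  I6 finished on FPADD
t=27  I6→R3
t=28  issue I7 (ALU)
t=29  I7 read-ops
t=30  I7 finished on ALU
t=31  I7→R3
t=32  issue I8 (ALU)
t=33  I8 read-ops
t=34  I8 finished on ALU
t=35  I8→R1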